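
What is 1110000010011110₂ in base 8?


Group into 3-bit groups: 001110000010011110
  001 = 1
  110 = 6
  000 = 0
  010 = 2
  011 = 3
  110 = 6
= 0o160236


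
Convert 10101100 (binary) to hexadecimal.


Group into 4-bit nibbles: 10101100
  1010 = A
  1100 = C
= 0xAC


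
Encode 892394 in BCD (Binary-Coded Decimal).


Each digit → 4-bit binary:
  8 → 1000
  9 → 1001
  2 → 0010
  3 → 0011
  9 → 1001
  4 → 0100
= 1000 1001 0010 0011 1001 0100


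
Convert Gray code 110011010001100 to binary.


Gray code: 110011010001100
MSB stays the same: 1
Each subsequent bit = prev_binary XOR current_gray:
  B[1] = 1 XOR 1 = 0
  B[2] = 0 XOR 0 = 0
  B[3] = 0 XOR 0 = 0
  B[4] = 0 XOR 1 = 1
  B[5] = 1 XOR 1 = 0
  B[6] = 0 XOR 0 = 0
  B[7] = 0 XOR 1 = 1
  B[8] = 1 XOR 0 = 1
  B[9] = 1 XOR 0 = 1
  B[10] = 1 XOR 0 = 1
  B[11] = 1 XOR 1 = 0
  B[12] = 0 XOR 1 = 1
  B[13] = 1 XOR 0 = 1
  B[14] = 1 XOR 0 = 1
= 100010011110111 (17655 decimal)


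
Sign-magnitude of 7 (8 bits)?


Sign bit: 0 (positive)
Magnitude: 7 = 0000111
= 00000111


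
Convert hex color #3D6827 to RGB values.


Hex: #3D6827
R = 3D₁₆ = 61
G = 68₁₆ = 104
B = 27₁₆ = 39
= RGB(61, 104, 39)


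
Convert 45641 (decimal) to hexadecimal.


Divide by 16 repeatedly:
45641 ÷ 16 = 2852 remainder 9 (9)
2852 ÷ 16 = 178 remainder 4 (4)
178 ÷ 16 = 11 remainder 2 (2)
11 ÷ 16 = 0 remainder 11 (B)
Reading remainders bottom-up:
= 0xB249


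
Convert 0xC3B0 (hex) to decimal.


Positional values:
Position 0: 0 × 16^0 = 0 × 1 = 0
Position 1: B × 16^1 = 11 × 16 = 176
Position 2: 3 × 16^2 = 3 × 256 = 768
Position 3: C × 16^3 = 12 × 4096 = 49152
Sum = 0 + 176 + 768 + 49152
= 50096


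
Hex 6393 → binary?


Each hex digit → 4 binary bits:
  6 = 0110
  3 = 0011
  9 = 1001
  3 = 0011
Concatenate: 0110 0011 1001 0011
= 0110001110010011


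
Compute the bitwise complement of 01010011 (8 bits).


Original: 01010011
Invert all bits:
  bit 0: 0 → 1
  bit 1: 1 → 0
  bit 2: 0 → 1
  bit 3: 1 → 0
  bit 4: 0 → 1
  bit 5: 0 → 1
  bit 6: 1 → 0
  bit 7: 1 → 0
= 10101100


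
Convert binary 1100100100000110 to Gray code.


Binary: 1100100100000110
Gray code: G = B XOR (B >> 1)
B >> 1 = 0110010010000011
1100100100000110 XOR 0110010010000011:
  1 XOR 0 = 1
  1 XOR 1 = 0
  0 XOR 1 = 1
  0 XOR 0 = 0
  1 XOR 0 = 1
  0 XOR 1 = 1
  0 XOR 0 = 0
  1 XOR 0 = 1
  0 XOR 1 = 1
  0 XOR 0 = 0
  0 XOR 0 = 0
  0 XOR 0 = 0
  0 XOR 0 = 0
  1 XOR 0 = 1
  1 XOR 1 = 0
  0 XOR 1 = 1
= 1010110110000101


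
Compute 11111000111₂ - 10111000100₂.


Align and subtract column by column (LSB to MSB, borrowing when needed):
  11111000111
- 10111000100
  -----------
  col 0: (1 - 0 borrow-in) - 0 → 1 - 0 = 1, borrow out 0
  col 1: (1 - 0 borrow-in) - 0 → 1 - 0 = 1, borrow out 0
  col 2: (1 - 0 borrow-in) - 1 → 1 - 1 = 0, borrow out 0
  col 3: (0 - 0 borrow-in) - 0 → 0 - 0 = 0, borrow out 0
  col 4: (0 - 0 borrow-in) - 0 → 0 - 0 = 0, borrow out 0
  col 5: (0 - 0 borrow-in) - 0 → 0 - 0 = 0, borrow out 0
  col 6: (1 - 0 borrow-in) - 1 → 1 - 1 = 0, borrow out 0
  col 7: (1 - 0 borrow-in) - 1 → 1 - 1 = 0, borrow out 0
  col 8: (1 - 0 borrow-in) - 1 → 1 - 1 = 0, borrow out 0
  col 9: (1 - 0 borrow-in) - 0 → 1 - 0 = 1, borrow out 0
  col 10: (1 - 0 borrow-in) - 1 → 1 - 1 = 0, borrow out 0
Reading bits MSB→LSB: 01000000011
Strip leading zeros: 1000000011
= 1000000011


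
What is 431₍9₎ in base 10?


Positional values (base 9):
  1 × 9^0 = 1 × 1 = 1
  3 × 9^1 = 3 × 9 = 27
  4 × 9^2 = 4 × 81 = 324
Sum = 1 + 27 + 324
= 352


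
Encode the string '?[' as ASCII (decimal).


String: '?['  (2 characters)
Per-character ASCII lookup:
  '?': special character: '?' = 63
  '[': special character: '[' = 91
= 63 91


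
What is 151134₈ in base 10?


Positional values:
Position 0: 4 × 8^0 = 4
Position 1: 3 × 8^1 = 24
Position 2: 1 × 8^2 = 64
Position 3: 1 × 8^3 = 512
Position 4: 5 × 8^4 = 20480
Position 5: 1 × 8^5 = 32768
Sum = 4 + 24 + 64 + 512 + 20480 + 32768
= 53852


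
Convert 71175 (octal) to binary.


Each octal digit → 3 binary bits:
  7 = 111
  1 = 001
  1 = 001
  7 = 111
  5 = 101
Concatenate: 111 001 001 111 101
= 111001001111101


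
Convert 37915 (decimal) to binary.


Divide by 2 repeatedly:
37915 ÷ 2 = 18957 remainder 1
18957 ÷ 2 = 9478 remainder 1
9478 ÷ 2 = 4739 remainder 0
4739 ÷ 2 = 2369 remainder 1
2369 ÷ 2 = 1184 remainder 1
1184 ÷ 2 = 592 remainder 0
592 ÷ 2 = 296 remainder 0
296 ÷ 2 = 148 remainder 0
148 ÷ 2 = 74 remainder 0
74 ÷ 2 = 37 remainder 0
37 ÷ 2 = 18 remainder 1
18 ÷ 2 = 9 remainder 0
9 ÷ 2 = 4 remainder 1
4 ÷ 2 = 2 remainder 0
2 ÷ 2 = 1 remainder 0
1 ÷ 2 = 0 remainder 1
Reading remainders bottom-up:
= 1001010000011011


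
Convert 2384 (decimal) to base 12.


Divide by 12 repeatedly:
2384 ÷ 12 = 198 remainder 8
198 ÷ 12 = 16 remainder 6
16 ÷ 12 = 1 remainder 4
1 ÷ 12 = 0 remainder 1
Reading remainders bottom-up:
= 1468


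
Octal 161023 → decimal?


Positional values:
Position 0: 3 × 8^0 = 3
Position 1: 2 × 8^1 = 16
Position 2: 0 × 8^2 = 0
Position 3: 1 × 8^3 = 512
Position 4: 6 × 8^4 = 24576
Position 5: 1 × 8^5 = 32768
Sum = 3 + 16 + 0 + 512 + 24576 + 32768
= 57875


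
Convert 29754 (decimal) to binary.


Divide by 2 repeatedly:
29754 ÷ 2 = 14877 remainder 0
14877 ÷ 2 = 7438 remainder 1
7438 ÷ 2 = 3719 remainder 0
3719 ÷ 2 = 1859 remainder 1
1859 ÷ 2 = 929 remainder 1
929 ÷ 2 = 464 remainder 1
464 ÷ 2 = 232 remainder 0
232 ÷ 2 = 116 remainder 0
116 ÷ 2 = 58 remainder 0
58 ÷ 2 = 29 remainder 0
29 ÷ 2 = 14 remainder 1
14 ÷ 2 = 7 remainder 0
7 ÷ 2 = 3 remainder 1
3 ÷ 2 = 1 remainder 1
1 ÷ 2 = 0 remainder 1
Reading remainders bottom-up:
= 111010000111010


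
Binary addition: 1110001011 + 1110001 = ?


Align and add column by column (LSB to MSB, carry propagating):
  01110001011
+ 00001110001
  -----------
  col 0: 1 + 1 + 0 (carry in) = 2 → bit 0, carry out 1
  col 1: 1 + 0 + 1 (carry in) = 2 → bit 0, carry out 1
  col 2: 0 + 0 + 1 (carry in) = 1 → bit 1, carry out 0
  col 3: 1 + 0 + 0 (carry in) = 1 → bit 1, carry out 0
  col 4: 0 + 1 + 0 (carry in) = 1 → bit 1, carry out 0
  col 5: 0 + 1 + 0 (carry in) = 1 → bit 1, carry out 0
  col 6: 0 + 1 + 0 (carry in) = 1 → bit 1, carry out 0
  col 7: 1 + 0 + 0 (carry in) = 1 → bit 1, carry out 0
  col 8: 1 + 0 + 0 (carry in) = 1 → bit 1, carry out 0
  col 9: 1 + 0 + 0 (carry in) = 1 → bit 1, carry out 0
  col 10: 0 + 0 + 0 (carry in) = 0 → bit 0, carry out 0
Reading bits MSB→LSB: 01111111100
Strip leading zeros: 1111111100
= 1111111100


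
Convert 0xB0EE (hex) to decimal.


Positional values:
Position 0: E × 16^0 = 14 × 1 = 14
Position 1: E × 16^1 = 14 × 16 = 224
Position 2: 0 × 16^2 = 0 × 256 = 0
Position 3: B × 16^3 = 11 × 4096 = 45056
Sum = 14 + 224 + 0 + 45056
= 45294


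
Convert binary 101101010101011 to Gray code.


Binary: 101101010101011
Gray code: G = B XOR (B >> 1)
B >> 1 = 010110101010101
101101010101011 XOR 010110101010101:
  1 XOR 0 = 1
  0 XOR 1 = 1
  1 XOR 0 = 1
  1 XOR 1 = 0
  0 XOR 1 = 1
  1 XOR 0 = 1
  0 XOR 1 = 1
  1 XOR 0 = 1
  0 XOR 1 = 1
  1 XOR 0 = 1
  0 XOR 1 = 1
  1 XOR 0 = 1
  0 XOR 1 = 1
  1 XOR 0 = 1
  1 XOR 1 = 0
= 111011111111110


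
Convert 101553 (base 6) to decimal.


Positional values (base 6):
  3 × 6^0 = 3 × 1 = 3
  5 × 6^1 = 5 × 6 = 30
  5 × 6^2 = 5 × 36 = 180
  1 × 6^3 = 1 × 216 = 216
  0 × 6^4 = 0 × 1296 = 0
  1 × 6^5 = 1 × 7776 = 7776
Sum = 3 + 30 + 180 + 216 + 0 + 7776
= 8205


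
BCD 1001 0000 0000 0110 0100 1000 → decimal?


Each 4-bit group → digit:
  1001 → 9
  0000 → 0
  0000 → 0
  0110 → 6
  0100 → 4
  1000 → 8
= 900648


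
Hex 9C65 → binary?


Each hex digit → 4 binary bits:
  9 = 1001
  C = 1100
  6 = 0110
  5 = 0101
Concatenate: 1001 1100 0110 0101
= 1001110001100101


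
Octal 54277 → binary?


Each octal digit → 3 binary bits:
  5 = 101
  4 = 100
  2 = 010
  7 = 111
  7 = 111
Concatenate: 101 100 010 111 111
= 101100010111111


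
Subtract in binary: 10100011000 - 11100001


Align and subtract column by column (LSB to MSB, borrowing when needed):
  10100011000
- 00011100001
  -----------
  col 0: (0 - 0 borrow-in) - 1 → borrow from next column: (0+2) - 1 = 1, borrow out 1
  col 1: (0 - 1 borrow-in) - 0 → borrow from next column: (-1+2) - 0 = 1, borrow out 1
  col 2: (0 - 1 borrow-in) - 0 → borrow from next column: (-1+2) - 0 = 1, borrow out 1
  col 3: (1 - 1 borrow-in) - 0 → 0 - 0 = 0, borrow out 0
  col 4: (1 - 0 borrow-in) - 0 → 1 - 0 = 1, borrow out 0
  col 5: (0 - 0 borrow-in) - 1 → borrow from next column: (0+2) - 1 = 1, borrow out 1
  col 6: (0 - 1 borrow-in) - 1 → borrow from next column: (-1+2) - 1 = 0, borrow out 1
  col 7: (0 - 1 borrow-in) - 1 → borrow from next column: (-1+2) - 1 = 0, borrow out 1
  col 8: (1 - 1 borrow-in) - 0 → 0 - 0 = 0, borrow out 0
  col 9: (0 - 0 borrow-in) - 0 → 0 - 0 = 0, borrow out 0
  col 10: (1 - 0 borrow-in) - 0 → 1 - 0 = 1, borrow out 0
Reading bits MSB→LSB: 10000110111
Strip leading zeros: 10000110111
= 10000110111


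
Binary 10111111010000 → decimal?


Positional values:
Bit 4: 1 × 2^4 = 16
Bit 6: 1 × 2^6 = 64
Bit 7: 1 × 2^7 = 128
Bit 8: 1 × 2^8 = 256
Bit 9: 1 × 2^9 = 512
Bit 10: 1 × 2^10 = 1024
Bit 11: 1 × 2^11 = 2048
Bit 13: 1 × 2^13 = 8192
Sum = 16 + 64 + 128 + 256 + 512 + 1024 + 2048 + 8192
= 12240


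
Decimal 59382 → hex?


Divide by 16 repeatedly:
59382 ÷ 16 = 3711 remainder 6 (6)
3711 ÷ 16 = 231 remainder 15 (F)
231 ÷ 16 = 14 remainder 7 (7)
14 ÷ 16 = 0 remainder 14 (E)
Reading remainders bottom-up:
= 0xE7F6


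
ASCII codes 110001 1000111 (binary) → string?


Codes (binary): 110001 1000111
Per-code ASCII lookup:
  110001 = 49  (range 48-57: digits, 49 - 48 = 1) → '1'
  1000111 = 71  (range 65-90: uppercase, 71 - 65 = 6) → 'G'
= '1G'


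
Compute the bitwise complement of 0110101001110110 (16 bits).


Original: 0110101001110110
Invert all bits:
  bit 0: 0 → 1
  bit 1: 1 → 0
  bit 2: 1 → 0
  bit 3: 0 → 1
  bit 4: 1 → 0
  bit 5: 0 → 1
  bit 6: 1 → 0
  bit 7: 0 → 1
  bit 8: 0 → 1
  bit 9: 1 → 0
  bit 10: 1 → 0
  bit 11: 1 → 0
  bit 12: 0 → 1
  bit 13: 1 → 0
  bit 14: 1 → 0
  bit 15: 0 → 1
= 1001010110001001


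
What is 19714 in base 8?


Divide by 8 repeatedly:
19714 ÷ 8 = 2464 remainder 2
2464 ÷ 8 = 308 remainder 0
308 ÷ 8 = 38 remainder 4
38 ÷ 8 = 4 remainder 6
4 ÷ 8 = 0 remainder 4
Reading remainders bottom-up:
= 0o46402


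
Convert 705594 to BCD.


Each digit → 4-bit binary:
  7 → 0111
  0 → 0000
  5 → 0101
  5 → 0101
  9 → 1001
  4 → 0100
= 0111 0000 0101 0101 1001 0100


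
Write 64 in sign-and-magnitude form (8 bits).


Sign bit: 0 (positive)
Magnitude: 64 = 1000000
= 01000000


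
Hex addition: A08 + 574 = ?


Align and add column by column (LSB to MSB, each column mod 16 with carry):
  0A08
+ 0574
  ----
  col 0: 8(8) + 4(4) + 0 (carry in) = 12 → C(12), carry out 0
  col 1: 0(0) + 7(7) + 0 (carry in) = 7 → 7(7), carry out 0
  col 2: A(10) + 5(5) + 0 (carry in) = 15 → F(15), carry out 0
  col 3: 0(0) + 0(0) + 0 (carry in) = 0 → 0(0), carry out 0
Reading digits MSB→LSB: 0F7C
Strip leading zeros: F7C
= 0xF7C


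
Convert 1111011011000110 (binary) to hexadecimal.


Group into 4-bit nibbles: 1111011011000110
  1111 = F
  0110 = 6
  1100 = C
  0110 = 6
= 0xF6C6


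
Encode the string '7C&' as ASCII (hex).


String: '7C&'  (3 characters)
Per-character ASCII lookup:
  '7': digits start at 48: '7' = 48 + 7 = 55 → 0x37
  'C': uppercase starts at 65: 'C' = 65 + 2 = 67 → 0x43
  '&': special character: '&' = 38 → 0x26
= 0x37 0x43 0x26


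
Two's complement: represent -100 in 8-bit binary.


Original: 01100100
Step 1 - Invert all bits: 10011011
Step 2 - Add 1: 10011011 + 1
= 10011100 (represents -100)


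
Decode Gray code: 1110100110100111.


Gray code: 1110100110100111
MSB stays the same: 1
Each subsequent bit = prev_binary XOR current_gray:
  B[1] = 1 XOR 1 = 0
  B[2] = 0 XOR 1 = 1
  B[3] = 1 XOR 0 = 1
  B[4] = 1 XOR 1 = 0
  B[5] = 0 XOR 0 = 0
  B[6] = 0 XOR 0 = 0
  B[7] = 0 XOR 1 = 1
  B[8] = 1 XOR 1 = 0
  B[9] = 0 XOR 0 = 0
  B[10] = 0 XOR 1 = 1
  B[11] = 1 XOR 0 = 1
  B[12] = 1 XOR 0 = 1
  B[13] = 1 XOR 1 = 0
  B[14] = 0 XOR 1 = 1
  B[15] = 1 XOR 1 = 0
= 1011000100111010 (45370 decimal)


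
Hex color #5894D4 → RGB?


Hex: #5894D4
R = 58₁₆ = 88
G = 94₁₆ = 148
B = D4₁₆ = 212
= RGB(88, 148, 212)


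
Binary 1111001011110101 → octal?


Group into 3-bit groups: 001111001011110101
  001 = 1
  111 = 7
  001 = 1
  011 = 3
  110 = 6
  101 = 5
= 0o171365


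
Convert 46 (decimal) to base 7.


Divide by 7 repeatedly:
46 ÷ 7 = 6 remainder 4
6 ÷ 7 = 0 remainder 6
Reading remainders bottom-up:
= 64


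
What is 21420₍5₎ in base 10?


Positional values (base 5):
  0 × 5^0 = 0 × 1 = 0
  2 × 5^1 = 2 × 5 = 10
  4 × 5^2 = 4 × 25 = 100
  1 × 5^3 = 1 × 125 = 125
  2 × 5^4 = 2 × 625 = 1250
Sum = 0 + 10 + 100 + 125 + 1250
= 1485


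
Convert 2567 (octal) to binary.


Each octal digit → 3 binary bits:
  2 = 010
  5 = 101
  6 = 110
  7 = 111
Concatenate: 010 101 110 111
= 010101110111


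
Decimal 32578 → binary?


Divide by 2 repeatedly:
32578 ÷ 2 = 16289 remainder 0
16289 ÷ 2 = 8144 remainder 1
8144 ÷ 2 = 4072 remainder 0
4072 ÷ 2 = 2036 remainder 0
2036 ÷ 2 = 1018 remainder 0
1018 ÷ 2 = 509 remainder 0
509 ÷ 2 = 254 remainder 1
254 ÷ 2 = 127 remainder 0
127 ÷ 2 = 63 remainder 1
63 ÷ 2 = 31 remainder 1
31 ÷ 2 = 15 remainder 1
15 ÷ 2 = 7 remainder 1
7 ÷ 2 = 3 remainder 1
3 ÷ 2 = 1 remainder 1
1 ÷ 2 = 0 remainder 1
Reading remainders bottom-up:
= 111111101000010


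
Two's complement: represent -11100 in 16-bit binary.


Original: 0010101101011100
Step 1 - Invert all bits: 1101010010100011
Step 2 - Add 1: 1101010010100011 + 1
= 1101010010100100 (represents -11100)


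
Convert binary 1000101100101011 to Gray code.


Binary: 1000101100101011
Gray code: G = B XOR (B >> 1)
B >> 1 = 0100010110010101
1000101100101011 XOR 0100010110010101:
  1 XOR 0 = 1
  0 XOR 1 = 1
  0 XOR 0 = 0
  0 XOR 0 = 0
  1 XOR 0 = 1
  0 XOR 1 = 1
  1 XOR 0 = 1
  1 XOR 1 = 0
  0 XOR 1 = 1
  0 XOR 0 = 0
  1 XOR 0 = 1
  0 XOR 1 = 1
  1 XOR 0 = 1
  0 XOR 1 = 1
  1 XOR 0 = 1
  1 XOR 1 = 0
= 1100111010111110


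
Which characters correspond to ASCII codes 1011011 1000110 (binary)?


Codes (binary): 1011011 1000110
Per-code ASCII lookup:
  1011011 = 91  (special character) → '['
  1000110 = 70  (range 65-90: uppercase, 70 - 65 = 5) → 'F'
= '[F'


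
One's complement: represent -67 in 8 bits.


Original: 01000011
Invert all bits:
  bit 0: 0 → 1
  bit 1: 1 → 0
  bit 2: 0 → 1
  bit 3: 0 → 1
  bit 4: 0 → 1
  bit 5: 0 → 1
  bit 6: 1 → 0
  bit 7: 1 → 0
= 10111100


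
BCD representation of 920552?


Each digit → 4-bit binary:
  9 → 1001
  2 → 0010
  0 → 0000
  5 → 0101
  5 → 0101
  2 → 0010
= 1001 0010 0000 0101 0101 0010


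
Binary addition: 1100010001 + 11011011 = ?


Align and add column by column (LSB to MSB, carry propagating):
  01100010001
+ 00011011011
  -----------
  col 0: 1 + 1 + 0 (carry in) = 2 → bit 0, carry out 1
  col 1: 0 + 1 + 1 (carry in) = 2 → bit 0, carry out 1
  col 2: 0 + 0 + 1 (carry in) = 1 → bit 1, carry out 0
  col 3: 0 + 1 + 0 (carry in) = 1 → bit 1, carry out 0
  col 4: 1 + 1 + 0 (carry in) = 2 → bit 0, carry out 1
  col 5: 0 + 0 + 1 (carry in) = 1 → bit 1, carry out 0
  col 6: 0 + 1 + 0 (carry in) = 1 → bit 1, carry out 0
  col 7: 0 + 1 + 0 (carry in) = 1 → bit 1, carry out 0
  col 8: 1 + 0 + 0 (carry in) = 1 → bit 1, carry out 0
  col 9: 1 + 0 + 0 (carry in) = 1 → bit 1, carry out 0
  col 10: 0 + 0 + 0 (carry in) = 0 → bit 0, carry out 0
Reading bits MSB→LSB: 01111101100
Strip leading zeros: 1111101100
= 1111101100


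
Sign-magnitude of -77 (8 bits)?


Sign bit: 1 (negative)
Magnitude: 77 = 1001101
= 11001101


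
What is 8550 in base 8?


Divide by 8 repeatedly:
8550 ÷ 8 = 1068 remainder 6
1068 ÷ 8 = 133 remainder 4
133 ÷ 8 = 16 remainder 5
16 ÷ 8 = 2 remainder 0
2 ÷ 8 = 0 remainder 2
Reading remainders bottom-up:
= 0o20546


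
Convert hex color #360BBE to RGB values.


Hex: #360BBE
R = 36₁₆ = 54
G = 0B₁₆ = 11
B = BE₁₆ = 190
= RGB(54, 11, 190)


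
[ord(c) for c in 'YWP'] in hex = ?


String: 'YWP'  (3 characters)
Per-character ASCII lookup:
  'Y': uppercase starts at 65: 'Y' = 65 + 24 = 89 → 0x59
  'W': uppercase starts at 65: 'W' = 65 + 22 = 87 → 0x57
  'P': uppercase starts at 65: 'P' = 65 + 15 = 80 → 0x50
= 0x59 0x57 0x50


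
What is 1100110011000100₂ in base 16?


Group into 4-bit nibbles: 1100110011000100
  1100 = C
  1100 = C
  1100 = C
  0100 = 4
= 0xCCC4


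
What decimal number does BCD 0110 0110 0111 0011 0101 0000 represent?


Each 4-bit group → digit:
  0110 → 6
  0110 → 6
  0111 → 7
  0011 → 3
  0101 → 5
  0000 → 0
= 667350


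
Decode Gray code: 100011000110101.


Gray code: 100011000110101
MSB stays the same: 1
Each subsequent bit = prev_binary XOR current_gray:
  B[1] = 1 XOR 0 = 1
  B[2] = 1 XOR 0 = 1
  B[3] = 1 XOR 0 = 1
  B[4] = 1 XOR 1 = 0
  B[5] = 0 XOR 1 = 1
  B[6] = 1 XOR 0 = 1
  B[7] = 1 XOR 0 = 1
  B[8] = 1 XOR 0 = 1
  B[9] = 1 XOR 1 = 0
  B[10] = 0 XOR 1 = 1
  B[11] = 1 XOR 0 = 1
  B[12] = 1 XOR 1 = 0
  B[13] = 0 XOR 0 = 0
  B[14] = 0 XOR 1 = 1
= 111101111011001 (31705 decimal)


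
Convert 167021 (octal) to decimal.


Positional values:
Position 0: 1 × 8^0 = 1
Position 1: 2 × 8^1 = 16
Position 2: 0 × 8^2 = 0
Position 3: 7 × 8^3 = 3584
Position 4: 6 × 8^4 = 24576
Position 5: 1 × 8^5 = 32768
Sum = 1 + 16 + 0 + 3584 + 24576 + 32768
= 60945


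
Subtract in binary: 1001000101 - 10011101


Align and subtract column by column (LSB to MSB, borrowing when needed):
  1001000101
- 0010011101
  ----------
  col 0: (1 - 0 borrow-in) - 1 → 1 - 1 = 0, borrow out 0
  col 1: (0 - 0 borrow-in) - 0 → 0 - 0 = 0, borrow out 0
  col 2: (1 - 0 borrow-in) - 1 → 1 - 1 = 0, borrow out 0
  col 3: (0 - 0 borrow-in) - 1 → borrow from next column: (0+2) - 1 = 1, borrow out 1
  col 4: (0 - 1 borrow-in) - 1 → borrow from next column: (-1+2) - 1 = 0, borrow out 1
  col 5: (0 - 1 borrow-in) - 0 → borrow from next column: (-1+2) - 0 = 1, borrow out 1
  col 6: (1 - 1 borrow-in) - 0 → 0 - 0 = 0, borrow out 0
  col 7: (0 - 0 borrow-in) - 1 → borrow from next column: (0+2) - 1 = 1, borrow out 1
  col 8: (0 - 1 borrow-in) - 0 → borrow from next column: (-1+2) - 0 = 1, borrow out 1
  col 9: (1 - 1 borrow-in) - 0 → 0 - 0 = 0, borrow out 0
Reading bits MSB→LSB: 0110101000
Strip leading zeros: 110101000
= 110101000


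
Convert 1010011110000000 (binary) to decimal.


Positional values:
Bit 7: 1 × 2^7 = 128
Bit 8: 1 × 2^8 = 256
Bit 9: 1 × 2^9 = 512
Bit 10: 1 × 2^10 = 1024
Bit 13: 1 × 2^13 = 8192
Bit 15: 1 × 2^15 = 32768
Sum = 128 + 256 + 512 + 1024 + 8192 + 32768
= 42880


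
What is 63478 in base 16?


Divide by 16 repeatedly:
63478 ÷ 16 = 3967 remainder 6 (6)
3967 ÷ 16 = 247 remainder 15 (F)
247 ÷ 16 = 15 remainder 7 (7)
15 ÷ 16 = 0 remainder 15 (F)
Reading remainders bottom-up:
= 0xF7F6


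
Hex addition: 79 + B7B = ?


Align and add column by column (LSB to MSB, each column mod 16 with carry):
  0079
+ 0B7B
  ----
  col 0: 9(9) + B(11) + 0 (carry in) = 20 → 4(4), carry out 1
  col 1: 7(7) + 7(7) + 1 (carry in) = 15 → F(15), carry out 0
  col 2: 0(0) + B(11) + 0 (carry in) = 11 → B(11), carry out 0
  col 3: 0(0) + 0(0) + 0 (carry in) = 0 → 0(0), carry out 0
Reading digits MSB→LSB: 0BF4
Strip leading zeros: BF4
= 0xBF4


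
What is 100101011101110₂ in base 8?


Group into 3-bit groups: 100101011101110
  100 = 4
  101 = 5
  011 = 3
  101 = 5
  110 = 6
= 0o45356


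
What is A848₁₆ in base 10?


Positional values:
Position 0: 8 × 16^0 = 8 × 1 = 8
Position 1: 4 × 16^1 = 4 × 16 = 64
Position 2: 8 × 16^2 = 8 × 256 = 2048
Position 3: A × 16^3 = 10 × 4096 = 40960
Sum = 8 + 64 + 2048 + 40960
= 43080


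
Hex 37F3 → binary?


Each hex digit → 4 binary bits:
  3 = 0011
  7 = 0111
  F = 1111
  3 = 0011
Concatenate: 0011 0111 1111 0011
= 0011011111110011


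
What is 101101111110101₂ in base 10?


Positional values:
Bit 0: 1 × 2^0 = 1
Bit 2: 1 × 2^2 = 4
Bit 4: 1 × 2^4 = 16
Bit 5: 1 × 2^5 = 32
Bit 6: 1 × 2^6 = 64
Bit 7: 1 × 2^7 = 128
Bit 8: 1 × 2^8 = 256
Bit 9: 1 × 2^9 = 512
Bit 11: 1 × 2^11 = 2048
Bit 12: 1 × 2^12 = 4096
Bit 14: 1 × 2^14 = 16384
Sum = 1 + 4 + 16 + 32 + 64 + 128 + 256 + 512 + 2048 + 4096 + 16384
= 23541


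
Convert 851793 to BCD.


Each digit → 4-bit binary:
  8 → 1000
  5 → 0101
  1 → 0001
  7 → 0111
  9 → 1001
  3 → 0011
= 1000 0101 0001 0111 1001 0011


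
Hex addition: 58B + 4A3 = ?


Align and add column by column (LSB to MSB, each column mod 16 with carry):
  058B
+ 04A3
  ----
  col 0: B(11) + 3(3) + 0 (carry in) = 14 → E(14), carry out 0
  col 1: 8(8) + A(10) + 0 (carry in) = 18 → 2(2), carry out 1
  col 2: 5(5) + 4(4) + 1 (carry in) = 10 → A(10), carry out 0
  col 3: 0(0) + 0(0) + 0 (carry in) = 0 → 0(0), carry out 0
Reading digits MSB→LSB: 0A2E
Strip leading zeros: A2E
= 0xA2E


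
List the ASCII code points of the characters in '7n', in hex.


String: '7n'  (2 characters)
Per-character ASCII lookup:
  '7': digits start at 48: '7' = 48 + 7 = 55 → 0x37
  'n': lowercase starts at 97: 'n' = 97 + 13 = 110 → 0x6E
= 0x37 0x6E


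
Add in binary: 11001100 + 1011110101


Align and add column by column (LSB to MSB, carry propagating):
  00011001100
+ 01011110101
  -----------
  col 0: 0 + 1 + 0 (carry in) = 1 → bit 1, carry out 0
  col 1: 0 + 0 + 0 (carry in) = 0 → bit 0, carry out 0
  col 2: 1 + 1 + 0 (carry in) = 2 → bit 0, carry out 1
  col 3: 1 + 0 + 1 (carry in) = 2 → bit 0, carry out 1
  col 4: 0 + 1 + 1 (carry in) = 2 → bit 0, carry out 1
  col 5: 0 + 1 + 1 (carry in) = 2 → bit 0, carry out 1
  col 6: 1 + 1 + 1 (carry in) = 3 → bit 1, carry out 1
  col 7: 1 + 1 + 1 (carry in) = 3 → bit 1, carry out 1
  col 8: 0 + 0 + 1 (carry in) = 1 → bit 1, carry out 0
  col 9: 0 + 1 + 0 (carry in) = 1 → bit 1, carry out 0
  col 10: 0 + 0 + 0 (carry in) = 0 → bit 0, carry out 0
Reading bits MSB→LSB: 01111000001
Strip leading zeros: 1111000001
= 1111000001


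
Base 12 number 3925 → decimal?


Positional values (base 12):
  5 × 12^0 = 5 × 1 = 5
  2 × 12^1 = 2 × 12 = 24
  9 × 12^2 = 9 × 144 = 1296
  3 × 12^3 = 3 × 1728 = 5184
Sum = 5 + 24 + 1296 + 5184
= 6509


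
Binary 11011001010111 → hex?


Group into 4-bit nibbles: 0011011001010111
  0011 = 3
  0110 = 6
  0101 = 5
  0111 = 7
= 0x3657


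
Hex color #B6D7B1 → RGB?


Hex: #B6D7B1
R = B6₁₆ = 182
G = D7₁₆ = 215
B = B1₁₆ = 177
= RGB(182, 215, 177)


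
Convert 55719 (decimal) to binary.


Divide by 2 repeatedly:
55719 ÷ 2 = 27859 remainder 1
27859 ÷ 2 = 13929 remainder 1
13929 ÷ 2 = 6964 remainder 1
6964 ÷ 2 = 3482 remainder 0
3482 ÷ 2 = 1741 remainder 0
1741 ÷ 2 = 870 remainder 1
870 ÷ 2 = 435 remainder 0
435 ÷ 2 = 217 remainder 1
217 ÷ 2 = 108 remainder 1
108 ÷ 2 = 54 remainder 0
54 ÷ 2 = 27 remainder 0
27 ÷ 2 = 13 remainder 1
13 ÷ 2 = 6 remainder 1
6 ÷ 2 = 3 remainder 0
3 ÷ 2 = 1 remainder 1
1 ÷ 2 = 0 remainder 1
Reading remainders bottom-up:
= 1101100110100111


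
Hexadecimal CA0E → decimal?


Positional values:
Position 0: E × 16^0 = 14 × 1 = 14
Position 1: 0 × 16^1 = 0 × 16 = 0
Position 2: A × 16^2 = 10 × 256 = 2560
Position 3: C × 16^3 = 12 × 4096 = 49152
Sum = 14 + 0 + 2560 + 49152
= 51726


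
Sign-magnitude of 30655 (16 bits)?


Sign bit: 0 (positive)
Magnitude: 30655 = 111011110111111
= 0111011110111111


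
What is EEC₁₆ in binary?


Each hex digit → 4 binary bits:
  E = 1110
  E = 1110
  C = 1100
Concatenate: 1110 1110 1100
= 111011101100


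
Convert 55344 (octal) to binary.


Each octal digit → 3 binary bits:
  5 = 101
  5 = 101
  3 = 011
  4 = 100
  4 = 100
Concatenate: 101 101 011 100 100
= 101101011100100


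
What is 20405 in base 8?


Divide by 8 repeatedly:
20405 ÷ 8 = 2550 remainder 5
2550 ÷ 8 = 318 remainder 6
318 ÷ 8 = 39 remainder 6
39 ÷ 8 = 4 remainder 7
4 ÷ 8 = 0 remainder 4
Reading remainders bottom-up:
= 0o47665


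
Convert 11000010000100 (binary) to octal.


Group into 3-bit groups: 011000010000100
  011 = 3
  000 = 0
  010 = 2
  000 = 0
  100 = 4
= 0o30204


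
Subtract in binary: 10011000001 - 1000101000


Align and subtract column by column (LSB to MSB, borrowing when needed):
  10011000001
- 01000101000
  -----------
  col 0: (1 - 0 borrow-in) - 0 → 1 - 0 = 1, borrow out 0
  col 1: (0 - 0 borrow-in) - 0 → 0 - 0 = 0, borrow out 0
  col 2: (0 - 0 borrow-in) - 0 → 0 - 0 = 0, borrow out 0
  col 3: (0 - 0 borrow-in) - 1 → borrow from next column: (0+2) - 1 = 1, borrow out 1
  col 4: (0 - 1 borrow-in) - 0 → borrow from next column: (-1+2) - 0 = 1, borrow out 1
  col 5: (0 - 1 borrow-in) - 1 → borrow from next column: (-1+2) - 1 = 0, borrow out 1
  col 6: (1 - 1 borrow-in) - 0 → 0 - 0 = 0, borrow out 0
  col 7: (1 - 0 borrow-in) - 0 → 1 - 0 = 1, borrow out 0
  col 8: (0 - 0 borrow-in) - 0 → 0 - 0 = 0, borrow out 0
  col 9: (0 - 0 borrow-in) - 1 → borrow from next column: (0+2) - 1 = 1, borrow out 1
  col 10: (1 - 1 borrow-in) - 0 → 0 - 0 = 0, borrow out 0
Reading bits MSB→LSB: 01010011001
Strip leading zeros: 1010011001
= 1010011001


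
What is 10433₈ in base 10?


Positional values:
Position 0: 3 × 8^0 = 3
Position 1: 3 × 8^1 = 24
Position 2: 4 × 8^2 = 256
Position 3: 0 × 8^3 = 0
Position 4: 1 × 8^4 = 4096
Sum = 3 + 24 + 256 + 0 + 4096
= 4379


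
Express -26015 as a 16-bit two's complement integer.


Original: 0110010110011111
Step 1 - Invert all bits: 1001101001100000
Step 2 - Add 1: 1001101001100000 + 1
= 1001101001100001 (represents -26015)


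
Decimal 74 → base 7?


Divide by 7 repeatedly:
74 ÷ 7 = 10 remainder 4
10 ÷ 7 = 1 remainder 3
1 ÷ 7 = 0 remainder 1
Reading remainders bottom-up:
= 134


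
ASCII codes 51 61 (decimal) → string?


Codes (decimal): 51 61
Per-code ASCII lookup:
  51  (range 48-57: digits, 51 - 48 = 3) → '3'
  61  (special character) → '='
= '3='


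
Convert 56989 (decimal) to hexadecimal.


Divide by 16 repeatedly:
56989 ÷ 16 = 3561 remainder 13 (D)
3561 ÷ 16 = 222 remainder 9 (9)
222 ÷ 16 = 13 remainder 14 (E)
13 ÷ 16 = 0 remainder 13 (D)
Reading remainders bottom-up:
= 0xDE9D


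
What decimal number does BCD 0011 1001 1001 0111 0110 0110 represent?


Each 4-bit group → digit:
  0011 → 3
  1001 → 9
  1001 → 9
  0111 → 7
  0110 → 6
  0110 → 6
= 399766


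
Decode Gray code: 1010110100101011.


Gray code: 1010110100101011
MSB stays the same: 1
Each subsequent bit = prev_binary XOR current_gray:
  B[1] = 1 XOR 0 = 1
  B[2] = 1 XOR 1 = 0
  B[3] = 0 XOR 0 = 0
  B[4] = 0 XOR 1 = 1
  B[5] = 1 XOR 1 = 0
  B[6] = 0 XOR 0 = 0
  B[7] = 0 XOR 1 = 1
  B[8] = 1 XOR 0 = 1
  B[9] = 1 XOR 0 = 1
  B[10] = 1 XOR 1 = 0
  B[11] = 0 XOR 0 = 0
  B[12] = 0 XOR 1 = 1
  B[13] = 1 XOR 0 = 1
  B[14] = 1 XOR 1 = 0
  B[15] = 0 XOR 1 = 1
= 1100100111001101 (51661 decimal)


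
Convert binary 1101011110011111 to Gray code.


Binary: 1101011110011111
Gray code: G = B XOR (B >> 1)
B >> 1 = 0110101111001111
1101011110011111 XOR 0110101111001111:
  1 XOR 0 = 1
  1 XOR 1 = 0
  0 XOR 1 = 1
  1 XOR 0 = 1
  0 XOR 1 = 1
  1 XOR 0 = 1
  1 XOR 1 = 0
  1 XOR 1 = 0
  1 XOR 1 = 0
  0 XOR 1 = 1
  0 XOR 0 = 0
  1 XOR 0 = 1
  1 XOR 1 = 0
  1 XOR 1 = 0
  1 XOR 1 = 0
  1 XOR 1 = 0
= 1011110001010000


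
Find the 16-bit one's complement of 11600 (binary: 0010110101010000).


Original: 0010110101010000
Invert all bits:
  bit 0: 0 → 1
  bit 1: 0 → 1
  bit 2: 1 → 0
  bit 3: 0 → 1
  bit 4: 1 → 0
  bit 5: 1 → 0
  bit 6: 0 → 1
  bit 7: 1 → 0
  bit 8: 0 → 1
  bit 9: 1 → 0
  bit 10: 0 → 1
  bit 11: 1 → 0
  bit 12: 0 → 1
  bit 13: 0 → 1
  bit 14: 0 → 1
  bit 15: 0 → 1
= 1101001010101111


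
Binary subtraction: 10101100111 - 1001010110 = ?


Align and subtract column by column (LSB to MSB, borrowing when needed):
  10101100111
- 01001010110
  -----------
  col 0: (1 - 0 borrow-in) - 0 → 1 - 0 = 1, borrow out 0
  col 1: (1 - 0 borrow-in) - 1 → 1 - 1 = 0, borrow out 0
  col 2: (1 - 0 borrow-in) - 1 → 1 - 1 = 0, borrow out 0
  col 3: (0 - 0 borrow-in) - 0 → 0 - 0 = 0, borrow out 0
  col 4: (0 - 0 borrow-in) - 1 → borrow from next column: (0+2) - 1 = 1, borrow out 1
  col 5: (1 - 1 borrow-in) - 0 → 0 - 0 = 0, borrow out 0
  col 6: (1 - 0 borrow-in) - 1 → 1 - 1 = 0, borrow out 0
  col 7: (0 - 0 borrow-in) - 0 → 0 - 0 = 0, borrow out 0
  col 8: (1 - 0 borrow-in) - 0 → 1 - 0 = 1, borrow out 0
  col 9: (0 - 0 borrow-in) - 1 → borrow from next column: (0+2) - 1 = 1, borrow out 1
  col 10: (1 - 1 borrow-in) - 0 → 0 - 0 = 0, borrow out 0
Reading bits MSB→LSB: 01100010001
Strip leading zeros: 1100010001
= 1100010001


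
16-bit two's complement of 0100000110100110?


Original: 0100000110100110
Step 1 - Invert all bits: 1011111001011001
Step 2 - Add 1: 1011111001011001 + 1
= 1011111001011010 (represents -16806)


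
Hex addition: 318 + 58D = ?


Align and add column by column (LSB to MSB, each column mod 16 with carry):
  0318
+ 058D
  ----
  col 0: 8(8) + D(13) + 0 (carry in) = 21 → 5(5), carry out 1
  col 1: 1(1) + 8(8) + 1 (carry in) = 10 → A(10), carry out 0
  col 2: 3(3) + 5(5) + 0 (carry in) = 8 → 8(8), carry out 0
  col 3: 0(0) + 0(0) + 0 (carry in) = 0 → 0(0), carry out 0
Reading digits MSB→LSB: 08A5
Strip leading zeros: 8A5
= 0x8A5


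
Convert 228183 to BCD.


Each digit → 4-bit binary:
  2 → 0010
  2 → 0010
  8 → 1000
  1 → 0001
  8 → 1000
  3 → 0011
= 0010 0010 1000 0001 1000 0011


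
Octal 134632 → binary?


Each octal digit → 3 binary bits:
  1 = 001
  3 = 011
  4 = 100
  6 = 110
  3 = 011
  2 = 010
Concatenate: 001 011 100 110 011 010
= 001011100110011010


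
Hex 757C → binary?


Each hex digit → 4 binary bits:
  7 = 0111
  5 = 0101
  7 = 0111
  C = 1100
Concatenate: 0111 0101 0111 1100
= 0111010101111100


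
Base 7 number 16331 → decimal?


Positional values (base 7):
  1 × 7^0 = 1 × 1 = 1
  3 × 7^1 = 3 × 7 = 21
  3 × 7^2 = 3 × 49 = 147
  6 × 7^3 = 6 × 343 = 2058
  1 × 7^4 = 1 × 2401 = 2401
Sum = 1 + 21 + 147 + 2058 + 2401
= 4628


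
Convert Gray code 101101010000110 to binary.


Gray code: 101101010000110
MSB stays the same: 1
Each subsequent bit = prev_binary XOR current_gray:
  B[1] = 1 XOR 0 = 1
  B[2] = 1 XOR 1 = 0
  B[3] = 0 XOR 1 = 1
  B[4] = 1 XOR 0 = 1
  B[5] = 1 XOR 1 = 0
  B[6] = 0 XOR 0 = 0
  B[7] = 0 XOR 1 = 1
  B[8] = 1 XOR 0 = 1
  B[9] = 1 XOR 0 = 1
  B[10] = 1 XOR 0 = 1
  B[11] = 1 XOR 0 = 1
  B[12] = 1 XOR 1 = 0
  B[13] = 0 XOR 1 = 1
  B[14] = 1 XOR 0 = 1
= 110110011111011 (27899 decimal)


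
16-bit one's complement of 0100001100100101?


Original: 0100001100100101
Invert all bits:
  bit 0: 0 → 1
  bit 1: 1 → 0
  bit 2: 0 → 1
  bit 3: 0 → 1
  bit 4: 0 → 1
  bit 5: 0 → 1
  bit 6: 1 → 0
  bit 7: 1 → 0
  bit 8: 0 → 1
  bit 9: 0 → 1
  bit 10: 1 → 0
  bit 11: 0 → 1
  bit 12: 0 → 1
  bit 13: 1 → 0
  bit 14: 0 → 1
  bit 15: 1 → 0
= 1011110011011010


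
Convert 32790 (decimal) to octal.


Divide by 8 repeatedly:
32790 ÷ 8 = 4098 remainder 6
4098 ÷ 8 = 512 remainder 2
512 ÷ 8 = 64 remainder 0
64 ÷ 8 = 8 remainder 0
8 ÷ 8 = 1 remainder 0
1 ÷ 8 = 0 remainder 1
Reading remainders bottom-up:
= 0o100026


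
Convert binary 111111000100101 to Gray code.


Binary: 111111000100101
Gray code: G = B XOR (B >> 1)
B >> 1 = 011111100010010
111111000100101 XOR 011111100010010:
  1 XOR 0 = 1
  1 XOR 1 = 0
  1 XOR 1 = 0
  1 XOR 1 = 0
  1 XOR 1 = 0
  1 XOR 1 = 0
  0 XOR 1 = 1
  0 XOR 0 = 0
  0 XOR 0 = 0
  1 XOR 0 = 1
  0 XOR 1 = 1
  0 XOR 0 = 0
  1 XOR 0 = 1
  0 XOR 1 = 1
  1 XOR 0 = 1
= 100000100110111


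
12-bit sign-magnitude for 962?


Sign bit: 0 (positive)
Magnitude: 962 = 01111000010
= 001111000010


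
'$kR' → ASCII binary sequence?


String: '$kR'  (3 characters)
Per-character ASCII lookup:
  '$': special character: '$' = 36 → 100100
  'k': lowercase starts at 97: 'k' = 97 + 10 = 107 → 1101011
  'R': uppercase starts at 65: 'R' = 65 + 17 = 82 → 1010010
= 100100 1101011 1010010


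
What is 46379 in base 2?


Divide by 2 repeatedly:
46379 ÷ 2 = 23189 remainder 1
23189 ÷ 2 = 11594 remainder 1
11594 ÷ 2 = 5797 remainder 0
5797 ÷ 2 = 2898 remainder 1
2898 ÷ 2 = 1449 remainder 0
1449 ÷ 2 = 724 remainder 1
724 ÷ 2 = 362 remainder 0
362 ÷ 2 = 181 remainder 0
181 ÷ 2 = 90 remainder 1
90 ÷ 2 = 45 remainder 0
45 ÷ 2 = 22 remainder 1
22 ÷ 2 = 11 remainder 0
11 ÷ 2 = 5 remainder 1
5 ÷ 2 = 2 remainder 1
2 ÷ 2 = 1 remainder 0
1 ÷ 2 = 0 remainder 1
Reading remainders bottom-up:
= 1011010100101011


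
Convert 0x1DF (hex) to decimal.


Positional values:
Position 0: F × 16^0 = 15 × 1 = 15
Position 1: D × 16^1 = 13 × 16 = 208
Position 2: 1 × 16^2 = 1 × 256 = 256
Sum = 15 + 208 + 256
= 479


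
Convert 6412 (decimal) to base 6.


Divide by 6 repeatedly:
6412 ÷ 6 = 1068 remainder 4
1068 ÷ 6 = 178 remainder 0
178 ÷ 6 = 29 remainder 4
29 ÷ 6 = 4 remainder 5
4 ÷ 6 = 0 remainder 4
Reading remainders bottom-up:
= 45404


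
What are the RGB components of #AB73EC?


Hex: #AB73EC
R = AB₁₆ = 171
G = 73₁₆ = 115
B = EC₁₆ = 236
= RGB(171, 115, 236)


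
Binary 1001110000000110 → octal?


Group into 3-bit groups: 001001110000000110
  001 = 1
  001 = 1
  110 = 6
  000 = 0
  000 = 0
  110 = 6
= 0o116006


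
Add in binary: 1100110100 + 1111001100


Align and add column by column (LSB to MSB, carry propagating):
  01100110100
+ 01111001100
  -----------
  col 0: 0 + 0 + 0 (carry in) = 0 → bit 0, carry out 0
  col 1: 0 + 0 + 0 (carry in) = 0 → bit 0, carry out 0
  col 2: 1 + 1 + 0 (carry in) = 2 → bit 0, carry out 1
  col 3: 0 + 1 + 1 (carry in) = 2 → bit 0, carry out 1
  col 4: 1 + 0 + 1 (carry in) = 2 → bit 0, carry out 1
  col 5: 1 + 0 + 1 (carry in) = 2 → bit 0, carry out 1
  col 6: 0 + 1 + 1 (carry in) = 2 → bit 0, carry out 1
  col 7: 0 + 1 + 1 (carry in) = 2 → bit 0, carry out 1
  col 8: 1 + 1 + 1 (carry in) = 3 → bit 1, carry out 1
  col 9: 1 + 1 + 1 (carry in) = 3 → bit 1, carry out 1
  col 10: 0 + 0 + 1 (carry in) = 1 → bit 1, carry out 0
Reading bits MSB→LSB: 11100000000
Strip leading zeros: 11100000000
= 11100000000


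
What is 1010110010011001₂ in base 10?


Positional values:
Bit 0: 1 × 2^0 = 1
Bit 3: 1 × 2^3 = 8
Bit 4: 1 × 2^4 = 16
Bit 7: 1 × 2^7 = 128
Bit 10: 1 × 2^10 = 1024
Bit 11: 1 × 2^11 = 2048
Bit 13: 1 × 2^13 = 8192
Bit 15: 1 × 2^15 = 32768
Sum = 1 + 8 + 16 + 128 + 1024 + 2048 + 8192 + 32768
= 44185


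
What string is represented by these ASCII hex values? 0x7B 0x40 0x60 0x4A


Codes (hex): 0x7B 0x40 0x60 0x4A
Per-code ASCII lookup:
  0x7B = 123  (special character) → '{'
  0x40 = 64  (special character) → '@'
  0x60 = 96  (special character) → '`'
  0x4A = 74  (range 65-90: uppercase, 74 - 65 = 9) → 'J'
= '{@`J'


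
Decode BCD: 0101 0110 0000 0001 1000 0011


Each 4-bit group → digit:
  0101 → 5
  0110 → 6
  0000 → 0
  0001 → 1
  1000 → 8
  0011 → 3
= 560183


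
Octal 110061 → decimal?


Positional values:
Position 0: 1 × 8^0 = 1
Position 1: 6 × 8^1 = 48
Position 2: 0 × 8^2 = 0
Position 3: 0 × 8^3 = 0
Position 4: 1 × 8^4 = 4096
Position 5: 1 × 8^5 = 32768
Sum = 1 + 48 + 0 + 0 + 4096 + 32768
= 36913


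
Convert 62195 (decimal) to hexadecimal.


Divide by 16 repeatedly:
62195 ÷ 16 = 3887 remainder 3 (3)
3887 ÷ 16 = 242 remainder 15 (F)
242 ÷ 16 = 15 remainder 2 (2)
15 ÷ 16 = 0 remainder 15 (F)
Reading remainders bottom-up:
= 0xF2F3


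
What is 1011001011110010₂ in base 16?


Group into 4-bit nibbles: 1011001011110010
  1011 = B
  0010 = 2
  1111 = F
  0010 = 2
= 0xB2F2


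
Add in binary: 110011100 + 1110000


Align and add column by column (LSB to MSB, carry propagating):
  0110011100
+ 0001110000
  ----------
  col 0: 0 + 0 + 0 (carry in) = 0 → bit 0, carry out 0
  col 1: 0 + 0 + 0 (carry in) = 0 → bit 0, carry out 0
  col 2: 1 + 0 + 0 (carry in) = 1 → bit 1, carry out 0
  col 3: 1 + 0 + 0 (carry in) = 1 → bit 1, carry out 0
  col 4: 1 + 1 + 0 (carry in) = 2 → bit 0, carry out 1
  col 5: 0 + 1 + 1 (carry in) = 2 → bit 0, carry out 1
  col 6: 0 + 1 + 1 (carry in) = 2 → bit 0, carry out 1
  col 7: 1 + 0 + 1 (carry in) = 2 → bit 0, carry out 1
  col 8: 1 + 0 + 1 (carry in) = 2 → bit 0, carry out 1
  col 9: 0 + 0 + 1 (carry in) = 1 → bit 1, carry out 0
Reading bits MSB→LSB: 1000001100
Strip leading zeros: 1000001100
= 1000001100


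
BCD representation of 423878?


Each digit → 4-bit binary:
  4 → 0100
  2 → 0010
  3 → 0011
  8 → 1000
  7 → 0111
  8 → 1000
= 0100 0010 0011 1000 0111 1000


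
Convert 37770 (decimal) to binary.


Divide by 2 repeatedly:
37770 ÷ 2 = 18885 remainder 0
18885 ÷ 2 = 9442 remainder 1
9442 ÷ 2 = 4721 remainder 0
4721 ÷ 2 = 2360 remainder 1
2360 ÷ 2 = 1180 remainder 0
1180 ÷ 2 = 590 remainder 0
590 ÷ 2 = 295 remainder 0
295 ÷ 2 = 147 remainder 1
147 ÷ 2 = 73 remainder 1
73 ÷ 2 = 36 remainder 1
36 ÷ 2 = 18 remainder 0
18 ÷ 2 = 9 remainder 0
9 ÷ 2 = 4 remainder 1
4 ÷ 2 = 2 remainder 0
2 ÷ 2 = 1 remainder 0
1 ÷ 2 = 0 remainder 1
Reading remainders bottom-up:
= 1001001110001010


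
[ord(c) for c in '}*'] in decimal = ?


String: '}*'  (2 characters)
Per-character ASCII lookup:
  '}': special character: '}' = 125
  '*': special character: '*' = 42
= 125 42


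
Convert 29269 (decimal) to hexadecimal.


Divide by 16 repeatedly:
29269 ÷ 16 = 1829 remainder 5 (5)
1829 ÷ 16 = 114 remainder 5 (5)
114 ÷ 16 = 7 remainder 2 (2)
7 ÷ 16 = 0 remainder 7 (7)
Reading remainders bottom-up:
= 0x7255


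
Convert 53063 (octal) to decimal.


Positional values:
Position 0: 3 × 8^0 = 3
Position 1: 6 × 8^1 = 48
Position 2: 0 × 8^2 = 0
Position 3: 3 × 8^3 = 1536
Position 4: 5 × 8^4 = 20480
Sum = 3 + 48 + 0 + 1536 + 20480
= 22067


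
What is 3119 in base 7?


Divide by 7 repeatedly:
3119 ÷ 7 = 445 remainder 4
445 ÷ 7 = 63 remainder 4
63 ÷ 7 = 9 remainder 0
9 ÷ 7 = 1 remainder 2
1 ÷ 7 = 0 remainder 1
Reading remainders bottom-up:
= 12044


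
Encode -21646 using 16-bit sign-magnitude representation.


Sign bit: 1 (negative)
Magnitude: 21646 = 101010010001110
= 1101010010001110


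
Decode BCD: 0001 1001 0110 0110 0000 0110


Each 4-bit group → digit:
  0001 → 1
  1001 → 9
  0110 → 6
  0110 → 6
  0000 → 0
  0110 → 6
= 196606


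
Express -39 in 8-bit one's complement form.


Original: 00100111
Invert all bits:
  bit 0: 0 → 1
  bit 1: 0 → 1
  bit 2: 1 → 0
  bit 3: 0 → 1
  bit 4: 0 → 1
  bit 5: 1 → 0
  bit 6: 1 → 0
  bit 7: 1 → 0
= 11011000


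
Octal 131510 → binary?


Each octal digit → 3 binary bits:
  1 = 001
  3 = 011
  1 = 001
  5 = 101
  1 = 001
  0 = 000
Concatenate: 001 011 001 101 001 000
= 001011001101001000


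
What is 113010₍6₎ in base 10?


Positional values (base 6):
  0 × 6^0 = 0 × 1 = 0
  1 × 6^1 = 1 × 6 = 6
  0 × 6^2 = 0 × 36 = 0
  3 × 6^3 = 3 × 216 = 648
  1 × 6^4 = 1 × 1296 = 1296
  1 × 6^5 = 1 × 7776 = 7776
Sum = 0 + 6 + 0 + 648 + 1296 + 7776
= 9726


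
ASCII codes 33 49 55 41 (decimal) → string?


Codes (decimal): 33 49 55 41
Per-code ASCII lookup:
  33  (special character) → '!'
  49  (range 48-57: digits, 49 - 48 = 1) → '1'
  55  (range 48-57: digits, 55 - 48 = 7) → '7'
  41  (special character) → ')'
= '!17)'
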